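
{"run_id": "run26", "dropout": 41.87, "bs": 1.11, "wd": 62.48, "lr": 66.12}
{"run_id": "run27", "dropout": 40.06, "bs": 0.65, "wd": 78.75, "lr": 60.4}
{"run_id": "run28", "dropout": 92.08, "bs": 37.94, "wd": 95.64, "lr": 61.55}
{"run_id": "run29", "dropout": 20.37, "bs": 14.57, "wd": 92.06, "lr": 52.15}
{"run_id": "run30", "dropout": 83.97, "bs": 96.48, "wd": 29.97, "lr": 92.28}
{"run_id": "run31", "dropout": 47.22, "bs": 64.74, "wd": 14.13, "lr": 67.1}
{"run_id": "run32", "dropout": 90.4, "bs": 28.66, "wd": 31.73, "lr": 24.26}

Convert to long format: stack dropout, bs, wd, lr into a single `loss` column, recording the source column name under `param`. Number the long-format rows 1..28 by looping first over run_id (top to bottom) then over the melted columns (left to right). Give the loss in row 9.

28 rows total (7 × 4). Row 9: index ⌊(9-1)/4⌋ = 2 into run_id → run28; (9-1) mod 4 = 0 into the melted columns → dropout.
So row 9 is (run28, dropout, 92.08); loss = 92.08.

92.08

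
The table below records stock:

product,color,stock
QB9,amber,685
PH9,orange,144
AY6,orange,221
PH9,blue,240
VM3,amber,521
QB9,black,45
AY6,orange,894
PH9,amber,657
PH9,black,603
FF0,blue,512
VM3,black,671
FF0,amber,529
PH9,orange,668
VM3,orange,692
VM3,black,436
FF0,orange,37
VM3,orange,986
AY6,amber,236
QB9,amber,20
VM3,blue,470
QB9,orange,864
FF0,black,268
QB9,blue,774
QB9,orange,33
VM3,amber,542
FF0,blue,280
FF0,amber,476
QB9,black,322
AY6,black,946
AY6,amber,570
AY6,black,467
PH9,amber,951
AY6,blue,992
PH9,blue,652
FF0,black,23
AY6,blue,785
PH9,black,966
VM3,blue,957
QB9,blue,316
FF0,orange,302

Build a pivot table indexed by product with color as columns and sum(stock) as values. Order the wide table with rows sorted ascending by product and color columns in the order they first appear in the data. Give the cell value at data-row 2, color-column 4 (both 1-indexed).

291

With rows sorted ascending by product, row 2 is product=FF0. color columns in first-appearance order: amber, orange, blue, black; column 4 is black.
Long rows with product=FF0, color=black: 268 + 23 = 291.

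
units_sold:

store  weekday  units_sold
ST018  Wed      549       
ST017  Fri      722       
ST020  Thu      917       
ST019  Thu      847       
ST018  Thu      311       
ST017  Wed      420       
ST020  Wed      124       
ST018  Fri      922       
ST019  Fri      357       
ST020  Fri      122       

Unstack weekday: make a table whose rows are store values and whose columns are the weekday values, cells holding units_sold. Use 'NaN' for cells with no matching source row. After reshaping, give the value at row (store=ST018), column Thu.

The long row with store=ST018, weekday=Thu has units_sold=311.

311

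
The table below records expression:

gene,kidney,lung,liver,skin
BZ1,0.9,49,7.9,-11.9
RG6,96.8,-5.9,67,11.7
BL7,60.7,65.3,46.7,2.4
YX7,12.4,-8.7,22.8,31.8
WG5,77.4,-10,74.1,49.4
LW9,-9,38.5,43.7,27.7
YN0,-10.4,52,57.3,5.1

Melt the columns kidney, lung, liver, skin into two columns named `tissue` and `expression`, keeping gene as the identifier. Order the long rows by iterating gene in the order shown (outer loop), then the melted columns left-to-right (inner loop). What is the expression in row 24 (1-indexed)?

28 rows total (7 × 4). Row 24: index ⌊(24-1)/4⌋ = 5 into gene → LW9; (24-1) mod 4 = 3 into the melted columns → skin.
So row 24 is (LW9, skin, 27.7); expression = 27.7.

27.7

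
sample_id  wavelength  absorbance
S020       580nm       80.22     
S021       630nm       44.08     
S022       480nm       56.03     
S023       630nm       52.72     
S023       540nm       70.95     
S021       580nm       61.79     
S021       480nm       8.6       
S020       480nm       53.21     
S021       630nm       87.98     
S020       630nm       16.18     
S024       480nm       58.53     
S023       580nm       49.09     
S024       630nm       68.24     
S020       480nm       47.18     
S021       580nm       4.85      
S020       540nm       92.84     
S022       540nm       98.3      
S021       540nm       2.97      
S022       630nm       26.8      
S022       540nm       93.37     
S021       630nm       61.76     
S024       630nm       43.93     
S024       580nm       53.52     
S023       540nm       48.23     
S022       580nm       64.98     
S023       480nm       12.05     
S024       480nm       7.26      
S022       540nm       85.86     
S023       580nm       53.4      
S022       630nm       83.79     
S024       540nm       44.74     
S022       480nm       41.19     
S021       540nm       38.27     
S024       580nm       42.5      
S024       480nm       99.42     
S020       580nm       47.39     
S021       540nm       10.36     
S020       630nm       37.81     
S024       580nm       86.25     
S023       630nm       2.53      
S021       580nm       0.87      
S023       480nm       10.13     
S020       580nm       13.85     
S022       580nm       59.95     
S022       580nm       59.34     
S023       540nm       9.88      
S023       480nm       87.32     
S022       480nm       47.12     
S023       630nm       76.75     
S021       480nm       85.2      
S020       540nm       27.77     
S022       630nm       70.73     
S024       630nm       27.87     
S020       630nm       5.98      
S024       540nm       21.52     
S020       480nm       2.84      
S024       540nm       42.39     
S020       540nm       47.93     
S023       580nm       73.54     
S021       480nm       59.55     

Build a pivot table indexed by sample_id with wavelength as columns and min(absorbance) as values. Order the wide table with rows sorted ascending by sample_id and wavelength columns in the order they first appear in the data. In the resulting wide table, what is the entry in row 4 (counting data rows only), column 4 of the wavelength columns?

With rows sorted ascending by sample_id, row 4 is sample_id=S023. wavelength columns in first-appearance order: 580nm, 630nm, 480nm, 540nm; column 4 is 540nm.
Long rows with sample_id=S023, wavelength=540nm: min(70.95, 48.23, 9.88) = 9.88.

9.88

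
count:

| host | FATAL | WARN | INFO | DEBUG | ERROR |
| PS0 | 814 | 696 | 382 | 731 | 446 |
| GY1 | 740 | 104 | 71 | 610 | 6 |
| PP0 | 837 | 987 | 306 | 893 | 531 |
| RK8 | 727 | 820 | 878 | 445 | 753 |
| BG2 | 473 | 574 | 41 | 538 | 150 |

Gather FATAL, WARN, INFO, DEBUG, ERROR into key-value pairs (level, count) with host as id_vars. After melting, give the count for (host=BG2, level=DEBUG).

Unpivoting turns each (host, wide-column) pair into one long row.
The wide cell at row BG2, column DEBUG holds 538, so the long row (BG2, DEBUG) has count=538.

538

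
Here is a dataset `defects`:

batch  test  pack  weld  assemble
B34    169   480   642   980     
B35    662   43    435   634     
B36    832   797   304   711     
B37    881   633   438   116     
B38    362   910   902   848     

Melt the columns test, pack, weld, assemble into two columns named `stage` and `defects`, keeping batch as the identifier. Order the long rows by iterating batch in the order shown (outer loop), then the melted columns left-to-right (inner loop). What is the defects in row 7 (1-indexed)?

435

20 rows total (5 × 4). Row 7: index ⌊(7-1)/4⌋ = 1 into batch → B35; (7-1) mod 4 = 2 into the melted columns → weld.
So row 7 is (B35, weld, 435); defects = 435.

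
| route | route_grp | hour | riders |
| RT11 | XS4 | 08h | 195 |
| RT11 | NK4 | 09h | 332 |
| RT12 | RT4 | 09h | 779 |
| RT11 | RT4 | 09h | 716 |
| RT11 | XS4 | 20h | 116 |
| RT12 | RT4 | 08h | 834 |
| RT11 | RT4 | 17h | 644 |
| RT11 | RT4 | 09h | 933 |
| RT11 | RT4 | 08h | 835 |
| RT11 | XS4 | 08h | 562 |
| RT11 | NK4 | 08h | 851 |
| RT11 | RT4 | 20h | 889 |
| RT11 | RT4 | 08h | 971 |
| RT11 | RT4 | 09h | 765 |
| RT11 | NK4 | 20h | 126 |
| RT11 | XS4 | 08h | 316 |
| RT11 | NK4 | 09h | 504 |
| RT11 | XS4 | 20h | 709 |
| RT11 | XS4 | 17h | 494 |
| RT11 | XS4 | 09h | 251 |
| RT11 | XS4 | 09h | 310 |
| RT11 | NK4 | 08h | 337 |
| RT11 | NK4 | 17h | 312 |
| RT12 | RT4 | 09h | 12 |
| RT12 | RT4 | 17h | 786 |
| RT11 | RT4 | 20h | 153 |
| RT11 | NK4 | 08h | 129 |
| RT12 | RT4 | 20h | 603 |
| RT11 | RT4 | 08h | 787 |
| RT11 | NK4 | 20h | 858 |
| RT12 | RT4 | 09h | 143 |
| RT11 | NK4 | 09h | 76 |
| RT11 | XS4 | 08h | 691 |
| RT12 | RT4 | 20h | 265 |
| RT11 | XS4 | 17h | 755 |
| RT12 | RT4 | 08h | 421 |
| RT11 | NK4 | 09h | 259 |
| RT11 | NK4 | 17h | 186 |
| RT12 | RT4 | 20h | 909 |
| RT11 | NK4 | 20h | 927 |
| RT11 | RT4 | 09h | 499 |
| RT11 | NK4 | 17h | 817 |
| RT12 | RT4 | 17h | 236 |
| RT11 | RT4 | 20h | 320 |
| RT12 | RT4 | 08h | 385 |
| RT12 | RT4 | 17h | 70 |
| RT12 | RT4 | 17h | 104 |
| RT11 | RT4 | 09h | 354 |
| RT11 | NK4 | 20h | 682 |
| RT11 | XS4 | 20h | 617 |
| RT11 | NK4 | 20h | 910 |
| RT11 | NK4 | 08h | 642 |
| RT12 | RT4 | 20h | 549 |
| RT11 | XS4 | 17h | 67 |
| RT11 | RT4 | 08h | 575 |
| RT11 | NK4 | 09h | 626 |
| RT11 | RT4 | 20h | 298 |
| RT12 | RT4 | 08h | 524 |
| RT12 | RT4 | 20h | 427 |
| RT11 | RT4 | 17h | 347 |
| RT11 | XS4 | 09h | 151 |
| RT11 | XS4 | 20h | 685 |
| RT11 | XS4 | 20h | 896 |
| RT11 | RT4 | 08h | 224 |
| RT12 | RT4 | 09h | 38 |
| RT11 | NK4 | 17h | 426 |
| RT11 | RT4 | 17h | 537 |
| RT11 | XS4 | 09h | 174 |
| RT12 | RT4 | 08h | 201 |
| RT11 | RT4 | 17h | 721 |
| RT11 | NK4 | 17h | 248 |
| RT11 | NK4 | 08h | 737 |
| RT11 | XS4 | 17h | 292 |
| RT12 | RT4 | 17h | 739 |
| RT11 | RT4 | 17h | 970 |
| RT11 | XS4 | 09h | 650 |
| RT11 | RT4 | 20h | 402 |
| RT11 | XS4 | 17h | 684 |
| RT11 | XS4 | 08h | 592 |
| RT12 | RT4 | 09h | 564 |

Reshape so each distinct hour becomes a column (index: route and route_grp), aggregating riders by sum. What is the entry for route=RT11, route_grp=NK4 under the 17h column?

Rows with route=RT11, route_grp=NK4 and hour=17h: riders values are 312, 186, 817, 426, 248.
312 + 186 + 817 + 426 + 248 = 1989.

1989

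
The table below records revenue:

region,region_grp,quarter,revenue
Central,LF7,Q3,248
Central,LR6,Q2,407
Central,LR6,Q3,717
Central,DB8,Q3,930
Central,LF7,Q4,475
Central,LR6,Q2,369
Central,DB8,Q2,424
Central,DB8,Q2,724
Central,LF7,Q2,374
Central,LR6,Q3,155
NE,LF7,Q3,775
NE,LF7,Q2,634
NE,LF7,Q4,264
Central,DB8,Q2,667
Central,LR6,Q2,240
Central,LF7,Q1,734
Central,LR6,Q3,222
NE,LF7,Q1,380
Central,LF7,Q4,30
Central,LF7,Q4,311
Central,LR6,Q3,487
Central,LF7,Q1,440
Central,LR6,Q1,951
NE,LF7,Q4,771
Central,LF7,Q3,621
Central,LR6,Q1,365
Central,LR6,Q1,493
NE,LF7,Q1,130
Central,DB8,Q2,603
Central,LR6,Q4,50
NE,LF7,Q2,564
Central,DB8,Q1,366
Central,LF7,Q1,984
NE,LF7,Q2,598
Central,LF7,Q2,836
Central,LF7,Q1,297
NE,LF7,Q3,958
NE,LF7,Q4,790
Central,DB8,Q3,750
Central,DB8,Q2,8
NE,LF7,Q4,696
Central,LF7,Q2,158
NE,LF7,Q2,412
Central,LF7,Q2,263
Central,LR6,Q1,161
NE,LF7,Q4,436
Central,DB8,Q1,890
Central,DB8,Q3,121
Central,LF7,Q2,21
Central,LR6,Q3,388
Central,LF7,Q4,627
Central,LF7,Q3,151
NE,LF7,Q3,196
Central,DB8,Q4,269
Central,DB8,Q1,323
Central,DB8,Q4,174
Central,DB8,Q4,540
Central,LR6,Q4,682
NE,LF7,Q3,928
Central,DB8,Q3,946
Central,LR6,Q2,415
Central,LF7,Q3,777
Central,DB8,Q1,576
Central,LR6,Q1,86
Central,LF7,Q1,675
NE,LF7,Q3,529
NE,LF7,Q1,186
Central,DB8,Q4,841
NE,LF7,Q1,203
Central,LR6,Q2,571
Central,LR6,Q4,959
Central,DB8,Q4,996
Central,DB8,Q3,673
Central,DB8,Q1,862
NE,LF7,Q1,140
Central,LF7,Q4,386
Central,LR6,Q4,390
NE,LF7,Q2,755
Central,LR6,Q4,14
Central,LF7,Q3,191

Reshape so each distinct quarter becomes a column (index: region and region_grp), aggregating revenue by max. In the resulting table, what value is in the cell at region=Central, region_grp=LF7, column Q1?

Rows with region=Central, region_grp=LF7 and quarter=Q1: revenue values are 734, 440, 984, 297, 675.
max(734, 440, 984, 297, 675) = 984.

984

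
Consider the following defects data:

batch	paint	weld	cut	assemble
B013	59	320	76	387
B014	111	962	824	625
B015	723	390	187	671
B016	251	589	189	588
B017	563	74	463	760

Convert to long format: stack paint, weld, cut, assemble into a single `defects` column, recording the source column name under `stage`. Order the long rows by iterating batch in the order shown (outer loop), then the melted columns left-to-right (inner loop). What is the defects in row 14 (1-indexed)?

20 rows total (5 × 4). Row 14: index ⌊(14-1)/4⌋ = 3 into batch → B016; (14-1) mod 4 = 1 into the melted columns → weld.
So row 14 is (B016, weld, 589); defects = 589.

589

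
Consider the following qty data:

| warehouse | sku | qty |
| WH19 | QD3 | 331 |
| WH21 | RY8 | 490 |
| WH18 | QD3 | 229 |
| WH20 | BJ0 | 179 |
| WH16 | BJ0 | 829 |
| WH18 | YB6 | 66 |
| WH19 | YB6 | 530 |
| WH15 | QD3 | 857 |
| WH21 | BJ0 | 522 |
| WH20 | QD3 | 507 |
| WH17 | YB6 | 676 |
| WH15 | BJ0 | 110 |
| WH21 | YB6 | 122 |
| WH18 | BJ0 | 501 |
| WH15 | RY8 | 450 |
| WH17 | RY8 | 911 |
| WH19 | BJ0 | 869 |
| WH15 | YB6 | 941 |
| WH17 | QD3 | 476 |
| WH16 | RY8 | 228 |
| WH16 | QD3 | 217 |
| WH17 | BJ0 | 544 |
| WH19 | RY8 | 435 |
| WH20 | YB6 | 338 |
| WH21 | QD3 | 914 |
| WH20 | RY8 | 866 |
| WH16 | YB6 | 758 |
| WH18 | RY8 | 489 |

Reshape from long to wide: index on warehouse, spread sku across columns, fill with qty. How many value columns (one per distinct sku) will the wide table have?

4

4 distinct sku values: QD3, BJ0, YB6, RY8.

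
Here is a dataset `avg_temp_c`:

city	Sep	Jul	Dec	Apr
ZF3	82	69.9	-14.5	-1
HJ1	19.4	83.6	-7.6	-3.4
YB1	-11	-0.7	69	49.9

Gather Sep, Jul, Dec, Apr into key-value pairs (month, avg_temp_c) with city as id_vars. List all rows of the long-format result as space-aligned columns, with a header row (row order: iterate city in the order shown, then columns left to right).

city  month  avg_temp_c
ZF3   Sep    82        
ZF3   Jul    69.9      
ZF3   Dec    -14.5     
ZF3   Apr    -1        
HJ1   Sep    19.4      
HJ1   Jul    83.6      
HJ1   Dec    -7.6      
HJ1   Apr    -3.4      
YB1   Sep    -11       
YB1   Jul    -0.7      
YB1   Dec    69        
YB1   Apr    49.9      

Each (city, column) pair becomes one row: 3 × 4 = 12 rows.
For example, (ZF3, Sep) → avg_temp_c=82.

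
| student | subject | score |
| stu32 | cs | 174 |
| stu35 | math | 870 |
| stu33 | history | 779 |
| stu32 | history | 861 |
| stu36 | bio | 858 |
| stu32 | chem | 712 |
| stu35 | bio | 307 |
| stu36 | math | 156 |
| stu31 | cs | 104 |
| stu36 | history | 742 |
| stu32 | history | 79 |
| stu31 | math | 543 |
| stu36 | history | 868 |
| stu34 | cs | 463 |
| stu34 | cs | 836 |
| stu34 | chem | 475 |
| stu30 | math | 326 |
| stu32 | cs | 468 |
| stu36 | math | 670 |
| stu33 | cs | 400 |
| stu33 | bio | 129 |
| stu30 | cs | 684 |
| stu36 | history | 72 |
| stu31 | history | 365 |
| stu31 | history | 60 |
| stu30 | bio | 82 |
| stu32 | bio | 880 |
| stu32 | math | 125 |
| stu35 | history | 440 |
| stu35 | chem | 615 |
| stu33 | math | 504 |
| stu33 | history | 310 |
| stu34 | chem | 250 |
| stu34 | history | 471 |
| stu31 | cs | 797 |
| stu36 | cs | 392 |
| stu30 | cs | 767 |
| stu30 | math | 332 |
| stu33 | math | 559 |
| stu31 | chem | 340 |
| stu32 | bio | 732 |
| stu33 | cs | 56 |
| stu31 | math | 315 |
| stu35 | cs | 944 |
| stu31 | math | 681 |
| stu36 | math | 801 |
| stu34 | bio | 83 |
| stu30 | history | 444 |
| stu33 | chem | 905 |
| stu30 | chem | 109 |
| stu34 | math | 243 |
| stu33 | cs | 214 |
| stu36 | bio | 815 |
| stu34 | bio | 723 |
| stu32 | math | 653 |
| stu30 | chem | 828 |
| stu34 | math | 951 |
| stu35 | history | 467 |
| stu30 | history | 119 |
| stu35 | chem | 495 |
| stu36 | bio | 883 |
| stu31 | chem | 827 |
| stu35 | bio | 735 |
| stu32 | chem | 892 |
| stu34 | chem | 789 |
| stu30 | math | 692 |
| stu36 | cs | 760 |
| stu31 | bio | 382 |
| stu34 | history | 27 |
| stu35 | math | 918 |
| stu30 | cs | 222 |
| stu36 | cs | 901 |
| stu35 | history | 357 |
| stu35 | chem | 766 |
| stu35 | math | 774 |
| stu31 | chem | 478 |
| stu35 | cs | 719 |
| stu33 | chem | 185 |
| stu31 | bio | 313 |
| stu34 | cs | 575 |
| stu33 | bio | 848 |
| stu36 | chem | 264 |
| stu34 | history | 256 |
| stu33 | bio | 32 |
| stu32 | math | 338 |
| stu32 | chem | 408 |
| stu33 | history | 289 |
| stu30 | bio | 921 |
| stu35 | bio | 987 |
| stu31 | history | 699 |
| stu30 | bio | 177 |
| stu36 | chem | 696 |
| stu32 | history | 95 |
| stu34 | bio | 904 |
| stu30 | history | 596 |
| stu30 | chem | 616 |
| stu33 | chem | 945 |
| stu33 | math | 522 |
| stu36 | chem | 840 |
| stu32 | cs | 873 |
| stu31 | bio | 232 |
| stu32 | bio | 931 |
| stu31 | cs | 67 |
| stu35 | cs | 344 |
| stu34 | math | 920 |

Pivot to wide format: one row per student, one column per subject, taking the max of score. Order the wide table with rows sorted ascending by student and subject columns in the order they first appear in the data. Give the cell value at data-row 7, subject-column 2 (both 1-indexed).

801

With rows sorted ascending by student, row 7 is student=stu36. subject columns in first-appearance order: cs, math, history, bio, chem; column 2 is math.
Long rows with student=stu36, subject=math: max(156, 670, 801) = 801.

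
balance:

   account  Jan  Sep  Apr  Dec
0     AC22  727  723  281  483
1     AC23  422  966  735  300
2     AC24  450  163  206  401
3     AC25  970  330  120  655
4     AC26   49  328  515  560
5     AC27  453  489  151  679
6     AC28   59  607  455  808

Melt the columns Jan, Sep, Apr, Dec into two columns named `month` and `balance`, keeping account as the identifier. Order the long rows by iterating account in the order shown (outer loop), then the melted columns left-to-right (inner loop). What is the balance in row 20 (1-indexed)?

28 rows total (7 × 4). Row 20: index ⌊(20-1)/4⌋ = 4 into account → AC26; (20-1) mod 4 = 3 into the melted columns → Dec.
So row 20 is (AC26, Dec, 560); balance = 560.

560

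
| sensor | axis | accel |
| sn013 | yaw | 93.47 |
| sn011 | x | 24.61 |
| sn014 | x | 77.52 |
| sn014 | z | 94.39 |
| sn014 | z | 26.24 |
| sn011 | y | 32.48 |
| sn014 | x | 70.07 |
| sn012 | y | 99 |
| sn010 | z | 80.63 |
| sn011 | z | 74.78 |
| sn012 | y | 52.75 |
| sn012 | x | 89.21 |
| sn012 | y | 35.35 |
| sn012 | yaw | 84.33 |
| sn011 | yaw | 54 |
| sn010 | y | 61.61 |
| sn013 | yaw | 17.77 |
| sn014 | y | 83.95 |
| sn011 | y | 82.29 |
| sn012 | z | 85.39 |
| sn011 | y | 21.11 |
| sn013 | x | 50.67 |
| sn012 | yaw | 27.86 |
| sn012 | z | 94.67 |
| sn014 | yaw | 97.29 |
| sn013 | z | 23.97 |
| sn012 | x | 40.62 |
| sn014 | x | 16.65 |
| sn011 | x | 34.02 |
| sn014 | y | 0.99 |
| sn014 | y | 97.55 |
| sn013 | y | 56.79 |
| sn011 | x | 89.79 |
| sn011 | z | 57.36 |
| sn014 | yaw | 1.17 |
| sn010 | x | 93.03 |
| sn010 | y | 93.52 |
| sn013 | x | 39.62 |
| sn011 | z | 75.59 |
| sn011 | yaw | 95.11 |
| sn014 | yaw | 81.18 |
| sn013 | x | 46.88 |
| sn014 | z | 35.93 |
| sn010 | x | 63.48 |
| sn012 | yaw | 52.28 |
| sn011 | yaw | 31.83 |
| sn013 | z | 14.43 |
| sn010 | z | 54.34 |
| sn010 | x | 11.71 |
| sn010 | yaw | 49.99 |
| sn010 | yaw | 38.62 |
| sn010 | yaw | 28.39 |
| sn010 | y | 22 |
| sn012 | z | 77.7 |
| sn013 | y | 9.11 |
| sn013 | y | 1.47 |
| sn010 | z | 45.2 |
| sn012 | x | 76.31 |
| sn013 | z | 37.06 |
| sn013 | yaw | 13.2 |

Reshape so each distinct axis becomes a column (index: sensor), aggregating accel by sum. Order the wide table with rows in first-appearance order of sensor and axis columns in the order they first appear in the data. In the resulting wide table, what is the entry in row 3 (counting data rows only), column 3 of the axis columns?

156.56

With rows in first-appearance order of sensor, row 3 is sensor=sn014. axis columns in first-appearance order: yaw, x, z, y; column 3 is z.
Long rows with sensor=sn014, axis=z: 94.39 + 26.24 + 35.93 = 156.56.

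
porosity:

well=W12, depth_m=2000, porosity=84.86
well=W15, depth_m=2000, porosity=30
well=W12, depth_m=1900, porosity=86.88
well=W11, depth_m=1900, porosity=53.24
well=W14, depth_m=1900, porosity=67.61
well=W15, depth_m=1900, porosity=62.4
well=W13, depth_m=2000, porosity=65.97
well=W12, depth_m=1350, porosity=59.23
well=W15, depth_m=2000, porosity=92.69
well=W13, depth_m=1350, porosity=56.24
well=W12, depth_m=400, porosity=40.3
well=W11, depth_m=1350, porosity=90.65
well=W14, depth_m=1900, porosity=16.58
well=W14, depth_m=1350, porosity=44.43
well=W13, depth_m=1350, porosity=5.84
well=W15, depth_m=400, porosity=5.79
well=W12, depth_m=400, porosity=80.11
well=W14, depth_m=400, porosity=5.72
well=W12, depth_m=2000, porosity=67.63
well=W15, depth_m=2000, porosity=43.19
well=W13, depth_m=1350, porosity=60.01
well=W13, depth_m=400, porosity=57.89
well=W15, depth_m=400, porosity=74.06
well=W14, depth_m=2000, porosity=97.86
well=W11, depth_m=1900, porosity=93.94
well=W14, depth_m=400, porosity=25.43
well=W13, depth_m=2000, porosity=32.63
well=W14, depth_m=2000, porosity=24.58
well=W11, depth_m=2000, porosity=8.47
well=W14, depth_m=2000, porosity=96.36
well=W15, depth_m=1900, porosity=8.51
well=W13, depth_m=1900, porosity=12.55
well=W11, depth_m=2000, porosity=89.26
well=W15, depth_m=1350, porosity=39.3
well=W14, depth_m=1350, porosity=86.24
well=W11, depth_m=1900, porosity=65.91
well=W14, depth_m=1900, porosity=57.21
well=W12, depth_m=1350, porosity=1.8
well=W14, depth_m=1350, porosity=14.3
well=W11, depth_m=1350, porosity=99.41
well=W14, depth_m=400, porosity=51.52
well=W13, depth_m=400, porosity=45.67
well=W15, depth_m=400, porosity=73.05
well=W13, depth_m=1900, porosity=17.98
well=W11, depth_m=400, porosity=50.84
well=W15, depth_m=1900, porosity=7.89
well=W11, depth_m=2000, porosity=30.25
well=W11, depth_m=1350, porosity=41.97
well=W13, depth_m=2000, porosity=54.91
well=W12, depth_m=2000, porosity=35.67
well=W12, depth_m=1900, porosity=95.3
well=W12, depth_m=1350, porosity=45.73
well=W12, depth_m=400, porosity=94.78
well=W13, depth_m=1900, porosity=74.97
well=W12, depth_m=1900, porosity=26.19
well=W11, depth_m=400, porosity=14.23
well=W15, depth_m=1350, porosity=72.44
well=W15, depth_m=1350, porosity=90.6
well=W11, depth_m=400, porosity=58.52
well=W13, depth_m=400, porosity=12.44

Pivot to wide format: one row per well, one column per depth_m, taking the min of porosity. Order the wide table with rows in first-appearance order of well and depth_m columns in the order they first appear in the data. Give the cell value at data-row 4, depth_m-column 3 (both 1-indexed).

14.3

With rows in first-appearance order of well, row 4 is well=W14. depth_m columns in first-appearance order: 2000, 1900, 1350, 400; column 3 is 1350.
Long rows with well=W14, depth_m=1350: min(44.43, 86.24, 14.3) = 14.3.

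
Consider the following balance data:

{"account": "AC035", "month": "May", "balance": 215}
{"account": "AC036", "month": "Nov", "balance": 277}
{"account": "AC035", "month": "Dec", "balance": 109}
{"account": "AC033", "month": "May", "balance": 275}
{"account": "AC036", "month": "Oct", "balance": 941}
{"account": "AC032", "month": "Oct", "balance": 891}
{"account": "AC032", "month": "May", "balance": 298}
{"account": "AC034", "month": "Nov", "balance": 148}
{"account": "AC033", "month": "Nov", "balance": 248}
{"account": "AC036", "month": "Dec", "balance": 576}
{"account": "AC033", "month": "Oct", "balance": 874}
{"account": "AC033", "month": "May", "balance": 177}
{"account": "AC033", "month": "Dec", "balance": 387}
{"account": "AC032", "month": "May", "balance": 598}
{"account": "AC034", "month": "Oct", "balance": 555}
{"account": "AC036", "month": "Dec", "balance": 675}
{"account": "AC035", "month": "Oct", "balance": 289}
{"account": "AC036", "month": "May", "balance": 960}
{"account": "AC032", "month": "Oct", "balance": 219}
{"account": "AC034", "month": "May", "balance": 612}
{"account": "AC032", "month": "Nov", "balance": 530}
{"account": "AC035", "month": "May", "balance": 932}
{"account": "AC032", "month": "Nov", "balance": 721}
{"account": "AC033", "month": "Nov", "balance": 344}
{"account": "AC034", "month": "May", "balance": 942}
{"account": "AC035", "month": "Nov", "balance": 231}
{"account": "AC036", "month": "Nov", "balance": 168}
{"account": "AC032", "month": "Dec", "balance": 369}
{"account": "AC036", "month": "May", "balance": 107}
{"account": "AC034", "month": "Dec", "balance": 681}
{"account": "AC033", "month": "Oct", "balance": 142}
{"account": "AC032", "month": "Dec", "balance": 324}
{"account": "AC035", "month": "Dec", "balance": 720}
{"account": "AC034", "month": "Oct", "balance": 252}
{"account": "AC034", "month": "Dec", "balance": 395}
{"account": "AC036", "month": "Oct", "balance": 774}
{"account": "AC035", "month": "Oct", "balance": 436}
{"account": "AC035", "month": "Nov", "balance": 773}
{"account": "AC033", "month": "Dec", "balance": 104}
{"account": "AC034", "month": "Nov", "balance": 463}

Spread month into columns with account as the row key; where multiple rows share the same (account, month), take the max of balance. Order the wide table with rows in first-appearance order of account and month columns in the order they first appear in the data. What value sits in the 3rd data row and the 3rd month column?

387

With rows in first-appearance order of account, row 3 is account=AC033. month columns in first-appearance order: May, Nov, Dec, Oct; column 3 is Dec.
Long rows with account=AC033, month=Dec: max(387, 104) = 387.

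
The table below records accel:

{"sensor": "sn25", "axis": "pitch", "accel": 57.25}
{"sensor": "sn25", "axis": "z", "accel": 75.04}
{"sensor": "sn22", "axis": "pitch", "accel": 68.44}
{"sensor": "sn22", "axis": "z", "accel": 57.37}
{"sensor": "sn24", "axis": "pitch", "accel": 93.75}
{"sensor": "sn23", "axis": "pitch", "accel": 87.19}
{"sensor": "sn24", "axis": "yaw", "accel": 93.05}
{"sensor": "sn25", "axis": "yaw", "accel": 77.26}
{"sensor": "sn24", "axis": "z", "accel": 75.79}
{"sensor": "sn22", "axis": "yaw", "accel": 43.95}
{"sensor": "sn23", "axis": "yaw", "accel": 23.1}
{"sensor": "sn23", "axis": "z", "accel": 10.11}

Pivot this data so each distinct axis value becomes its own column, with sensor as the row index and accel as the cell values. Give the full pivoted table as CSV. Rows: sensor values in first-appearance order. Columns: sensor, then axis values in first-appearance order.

sensor,pitch,z,yaw
sn25,57.25,75.04,77.26
sn22,68.44,57.37,43.95
sn24,93.75,75.79,93.05
sn23,87.19,10.11,23.1

Columns: sensor plus the 3 distinct axis values (pitch, z, yaw).
For example, row sn25 column pitch takes accel=57.25 from the long row (sn25, pitch).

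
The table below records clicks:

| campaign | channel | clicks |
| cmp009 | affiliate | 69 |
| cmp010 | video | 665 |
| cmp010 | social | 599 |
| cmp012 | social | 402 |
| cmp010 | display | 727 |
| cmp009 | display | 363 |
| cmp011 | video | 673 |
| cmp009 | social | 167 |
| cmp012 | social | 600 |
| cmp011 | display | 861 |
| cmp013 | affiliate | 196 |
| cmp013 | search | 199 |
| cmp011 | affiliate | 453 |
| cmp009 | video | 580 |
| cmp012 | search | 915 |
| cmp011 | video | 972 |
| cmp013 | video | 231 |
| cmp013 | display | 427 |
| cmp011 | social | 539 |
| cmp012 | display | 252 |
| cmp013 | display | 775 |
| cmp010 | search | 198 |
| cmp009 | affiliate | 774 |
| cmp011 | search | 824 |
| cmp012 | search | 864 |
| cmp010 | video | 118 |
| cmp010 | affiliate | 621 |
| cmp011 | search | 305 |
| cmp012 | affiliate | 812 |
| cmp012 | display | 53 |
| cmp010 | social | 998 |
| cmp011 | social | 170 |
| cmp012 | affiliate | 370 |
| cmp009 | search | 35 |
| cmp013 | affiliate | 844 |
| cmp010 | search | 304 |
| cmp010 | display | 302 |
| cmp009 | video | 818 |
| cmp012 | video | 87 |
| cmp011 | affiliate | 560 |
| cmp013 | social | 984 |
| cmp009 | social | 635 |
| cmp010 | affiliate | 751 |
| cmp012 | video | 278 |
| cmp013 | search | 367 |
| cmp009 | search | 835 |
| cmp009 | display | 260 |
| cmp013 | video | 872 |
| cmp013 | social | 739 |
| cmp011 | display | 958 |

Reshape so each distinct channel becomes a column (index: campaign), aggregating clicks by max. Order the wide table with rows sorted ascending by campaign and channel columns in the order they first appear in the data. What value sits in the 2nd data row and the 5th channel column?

304

With rows sorted ascending by campaign, row 2 is campaign=cmp010. channel columns in first-appearance order: affiliate, video, social, display, search; column 5 is search.
Long rows with campaign=cmp010, channel=search: max(198, 304) = 304.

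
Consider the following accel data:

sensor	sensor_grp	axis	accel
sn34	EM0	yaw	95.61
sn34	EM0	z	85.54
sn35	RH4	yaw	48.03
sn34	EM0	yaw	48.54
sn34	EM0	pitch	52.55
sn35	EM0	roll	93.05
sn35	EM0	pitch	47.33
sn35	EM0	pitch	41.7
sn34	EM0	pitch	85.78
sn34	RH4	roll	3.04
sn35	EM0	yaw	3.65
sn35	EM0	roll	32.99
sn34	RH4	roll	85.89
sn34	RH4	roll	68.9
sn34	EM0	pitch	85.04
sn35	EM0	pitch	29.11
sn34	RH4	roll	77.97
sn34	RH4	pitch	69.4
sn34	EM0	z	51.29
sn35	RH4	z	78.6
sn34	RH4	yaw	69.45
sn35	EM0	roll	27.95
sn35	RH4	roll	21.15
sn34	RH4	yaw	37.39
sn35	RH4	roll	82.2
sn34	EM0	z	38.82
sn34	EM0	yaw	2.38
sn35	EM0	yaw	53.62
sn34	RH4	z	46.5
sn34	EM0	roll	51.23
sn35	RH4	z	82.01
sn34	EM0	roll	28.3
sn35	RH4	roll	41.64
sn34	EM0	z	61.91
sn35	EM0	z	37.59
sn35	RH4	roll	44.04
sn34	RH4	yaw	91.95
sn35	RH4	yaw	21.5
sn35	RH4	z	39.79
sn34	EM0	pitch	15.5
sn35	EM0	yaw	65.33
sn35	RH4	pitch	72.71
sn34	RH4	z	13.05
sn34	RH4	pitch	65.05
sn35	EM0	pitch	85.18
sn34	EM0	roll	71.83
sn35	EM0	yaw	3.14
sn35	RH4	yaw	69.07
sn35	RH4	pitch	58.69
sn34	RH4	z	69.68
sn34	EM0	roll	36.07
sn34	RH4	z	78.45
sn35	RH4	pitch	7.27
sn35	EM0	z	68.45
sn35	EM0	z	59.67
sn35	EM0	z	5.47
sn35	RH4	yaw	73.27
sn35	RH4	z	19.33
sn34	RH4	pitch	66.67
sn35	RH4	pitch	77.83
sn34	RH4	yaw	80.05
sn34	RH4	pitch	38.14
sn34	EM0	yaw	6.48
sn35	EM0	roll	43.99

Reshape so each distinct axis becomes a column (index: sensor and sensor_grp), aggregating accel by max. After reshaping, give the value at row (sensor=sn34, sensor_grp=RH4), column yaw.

91.95

Rows with sensor=sn34, sensor_grp=RH4 and axis=yaw: accel values are 69.45, 37.39, 91.95, 80.05.
max(69.45, 37.39, 91.95, 80.05) = 91.95.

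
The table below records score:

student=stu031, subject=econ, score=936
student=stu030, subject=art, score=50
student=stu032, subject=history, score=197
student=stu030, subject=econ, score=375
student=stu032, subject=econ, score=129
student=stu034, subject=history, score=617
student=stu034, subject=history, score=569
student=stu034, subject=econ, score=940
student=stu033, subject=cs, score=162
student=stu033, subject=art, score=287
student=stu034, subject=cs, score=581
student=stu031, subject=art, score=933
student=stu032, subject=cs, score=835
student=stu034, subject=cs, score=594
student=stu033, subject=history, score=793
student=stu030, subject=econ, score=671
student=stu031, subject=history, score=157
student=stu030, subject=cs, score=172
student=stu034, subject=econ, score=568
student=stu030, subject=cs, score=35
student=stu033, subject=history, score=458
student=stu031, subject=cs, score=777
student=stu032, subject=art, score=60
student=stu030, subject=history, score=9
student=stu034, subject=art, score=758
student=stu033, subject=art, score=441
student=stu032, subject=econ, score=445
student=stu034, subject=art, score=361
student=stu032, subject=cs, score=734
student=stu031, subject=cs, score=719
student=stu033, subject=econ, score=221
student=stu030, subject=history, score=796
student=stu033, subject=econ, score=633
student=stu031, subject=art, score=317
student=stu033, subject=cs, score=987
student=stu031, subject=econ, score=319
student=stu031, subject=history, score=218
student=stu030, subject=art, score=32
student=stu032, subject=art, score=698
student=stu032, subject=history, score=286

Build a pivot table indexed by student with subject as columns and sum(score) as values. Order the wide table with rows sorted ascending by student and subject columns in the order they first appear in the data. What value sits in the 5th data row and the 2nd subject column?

With rows sorted ascending by student, row 5 is student=stu034. subject columns in first-appearance order: econ, art, history, cs; column 2 is art.
Long rows with student=stu034, subject=art: 758 + 361 = 1119.

1119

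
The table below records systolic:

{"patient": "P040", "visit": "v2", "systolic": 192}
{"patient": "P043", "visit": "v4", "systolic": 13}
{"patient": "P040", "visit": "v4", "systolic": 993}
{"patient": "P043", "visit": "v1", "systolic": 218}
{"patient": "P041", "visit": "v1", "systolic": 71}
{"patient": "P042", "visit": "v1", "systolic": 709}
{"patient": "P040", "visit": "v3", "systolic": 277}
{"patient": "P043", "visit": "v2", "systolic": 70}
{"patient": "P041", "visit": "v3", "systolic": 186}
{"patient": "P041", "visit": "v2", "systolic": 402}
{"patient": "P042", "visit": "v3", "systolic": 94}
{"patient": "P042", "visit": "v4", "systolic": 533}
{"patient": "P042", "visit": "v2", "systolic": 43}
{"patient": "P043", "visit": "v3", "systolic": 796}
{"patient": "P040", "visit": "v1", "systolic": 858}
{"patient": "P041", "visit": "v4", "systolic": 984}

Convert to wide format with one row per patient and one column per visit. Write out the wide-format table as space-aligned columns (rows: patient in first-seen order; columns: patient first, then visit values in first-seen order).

Columns: patient plus the 4 distinct visit values (v2, v4, v1, v3).
For example, row P040 column v2 takes systolic=192 from the long row (P040, v2).

patient  v2   v4   v1   v3 
P040     192  993  858  277
P043     70   13   218  796
P041     402  984  71   186
P042     43   533  709  94 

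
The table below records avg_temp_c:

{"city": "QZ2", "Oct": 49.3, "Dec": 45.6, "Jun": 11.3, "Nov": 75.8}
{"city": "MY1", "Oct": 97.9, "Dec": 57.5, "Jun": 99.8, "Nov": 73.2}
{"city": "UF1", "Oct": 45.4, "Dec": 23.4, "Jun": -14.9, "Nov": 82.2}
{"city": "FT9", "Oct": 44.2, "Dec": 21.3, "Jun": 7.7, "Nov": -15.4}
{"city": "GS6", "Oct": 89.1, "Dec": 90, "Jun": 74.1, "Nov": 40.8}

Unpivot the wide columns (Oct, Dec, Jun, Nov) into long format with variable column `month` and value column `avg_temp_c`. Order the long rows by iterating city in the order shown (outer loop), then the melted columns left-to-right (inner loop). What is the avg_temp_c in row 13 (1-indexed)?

44.2

20 rows total (5 × 4). Row 13: index ⌊(13-1)/4⌋ = 3 into city → FT9; (13-1) mod 4 = 0 into the melted columns → Oct.
So row 13 is (FT9, Oct, 44.2); avg_temp_c = 44.2.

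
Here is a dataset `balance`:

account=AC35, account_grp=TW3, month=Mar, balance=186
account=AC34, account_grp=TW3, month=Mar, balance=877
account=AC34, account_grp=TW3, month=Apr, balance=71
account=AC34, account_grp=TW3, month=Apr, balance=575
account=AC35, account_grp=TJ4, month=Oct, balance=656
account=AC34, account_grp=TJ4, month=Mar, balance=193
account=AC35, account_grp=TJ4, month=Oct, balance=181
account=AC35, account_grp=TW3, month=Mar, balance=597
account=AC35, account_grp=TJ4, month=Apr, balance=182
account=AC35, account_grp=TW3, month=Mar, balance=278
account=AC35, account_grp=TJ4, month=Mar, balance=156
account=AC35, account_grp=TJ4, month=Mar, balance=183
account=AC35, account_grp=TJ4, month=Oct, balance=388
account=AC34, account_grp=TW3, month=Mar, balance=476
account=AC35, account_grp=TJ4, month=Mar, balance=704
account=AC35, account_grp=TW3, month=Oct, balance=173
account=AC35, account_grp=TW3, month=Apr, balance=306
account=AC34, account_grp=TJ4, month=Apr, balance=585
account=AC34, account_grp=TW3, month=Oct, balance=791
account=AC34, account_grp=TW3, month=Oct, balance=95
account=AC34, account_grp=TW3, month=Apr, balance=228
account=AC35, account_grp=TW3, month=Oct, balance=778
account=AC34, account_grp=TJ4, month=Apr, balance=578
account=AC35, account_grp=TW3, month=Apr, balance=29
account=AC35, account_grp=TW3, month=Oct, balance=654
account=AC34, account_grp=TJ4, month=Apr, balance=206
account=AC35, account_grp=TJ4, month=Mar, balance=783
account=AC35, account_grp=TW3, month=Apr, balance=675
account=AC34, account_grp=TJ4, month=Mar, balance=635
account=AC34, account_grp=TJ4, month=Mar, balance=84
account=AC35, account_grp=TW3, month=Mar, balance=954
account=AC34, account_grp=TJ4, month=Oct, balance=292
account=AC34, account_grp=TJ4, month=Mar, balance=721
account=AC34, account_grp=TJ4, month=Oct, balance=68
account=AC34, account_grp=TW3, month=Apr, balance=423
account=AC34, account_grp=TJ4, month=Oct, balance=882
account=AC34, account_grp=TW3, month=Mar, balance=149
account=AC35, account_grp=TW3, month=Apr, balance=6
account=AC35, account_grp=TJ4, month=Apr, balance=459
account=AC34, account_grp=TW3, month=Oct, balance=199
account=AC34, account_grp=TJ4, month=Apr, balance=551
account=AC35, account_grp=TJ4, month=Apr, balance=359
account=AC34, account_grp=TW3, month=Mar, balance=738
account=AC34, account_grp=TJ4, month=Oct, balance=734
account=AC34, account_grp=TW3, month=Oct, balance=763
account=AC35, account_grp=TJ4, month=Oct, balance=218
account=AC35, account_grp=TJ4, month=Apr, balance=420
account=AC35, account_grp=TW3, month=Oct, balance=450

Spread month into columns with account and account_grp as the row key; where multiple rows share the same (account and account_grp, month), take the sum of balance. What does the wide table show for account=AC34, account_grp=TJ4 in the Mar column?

Rows with account=AC34, account_grp=TJ4 and month=Mar: balance values are 193, 635, 84, 721.
193 + 635 + 84 + 721 = 1633.

1633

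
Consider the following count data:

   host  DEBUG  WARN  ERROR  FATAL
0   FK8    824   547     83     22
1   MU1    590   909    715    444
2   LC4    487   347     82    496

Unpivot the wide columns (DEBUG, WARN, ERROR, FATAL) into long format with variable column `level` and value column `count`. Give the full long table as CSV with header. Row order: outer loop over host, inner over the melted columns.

host,level,count
FK8,DEBUG,824
FK8,WARN,547
FK8,ERROR,83
FK8,FATAL,22
MU1,DEBUG,590
MU1,WARN,909
MU1,ERROR,715
MU1,FATAL,444
LC4,DEBUG,487
LC4,WARN,347
LC4,ERROR,82
LC4,FATAL,496

Each (host, column) pair becomes one row: 3 × 4 = 12 rows.
For example, (FK8, DEBUG) → count=824.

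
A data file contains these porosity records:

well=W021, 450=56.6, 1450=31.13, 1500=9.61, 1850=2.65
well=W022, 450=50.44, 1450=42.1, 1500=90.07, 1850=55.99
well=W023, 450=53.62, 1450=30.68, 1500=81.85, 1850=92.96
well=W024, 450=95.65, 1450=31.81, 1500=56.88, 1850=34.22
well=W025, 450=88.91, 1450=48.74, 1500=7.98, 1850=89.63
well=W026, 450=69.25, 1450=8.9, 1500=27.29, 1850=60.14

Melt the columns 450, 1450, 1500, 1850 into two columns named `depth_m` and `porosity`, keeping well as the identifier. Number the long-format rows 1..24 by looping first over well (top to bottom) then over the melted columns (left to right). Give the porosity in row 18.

48.74

24 rows total (6 × 4). Row 18: index ⌊(18-1)/4⌋ = 4 into well → W025; (18-1) mod 4 = 1 into the melted columns → 1450.
So row 18 is (W025, 1450, 48.74); porosity = 48.74.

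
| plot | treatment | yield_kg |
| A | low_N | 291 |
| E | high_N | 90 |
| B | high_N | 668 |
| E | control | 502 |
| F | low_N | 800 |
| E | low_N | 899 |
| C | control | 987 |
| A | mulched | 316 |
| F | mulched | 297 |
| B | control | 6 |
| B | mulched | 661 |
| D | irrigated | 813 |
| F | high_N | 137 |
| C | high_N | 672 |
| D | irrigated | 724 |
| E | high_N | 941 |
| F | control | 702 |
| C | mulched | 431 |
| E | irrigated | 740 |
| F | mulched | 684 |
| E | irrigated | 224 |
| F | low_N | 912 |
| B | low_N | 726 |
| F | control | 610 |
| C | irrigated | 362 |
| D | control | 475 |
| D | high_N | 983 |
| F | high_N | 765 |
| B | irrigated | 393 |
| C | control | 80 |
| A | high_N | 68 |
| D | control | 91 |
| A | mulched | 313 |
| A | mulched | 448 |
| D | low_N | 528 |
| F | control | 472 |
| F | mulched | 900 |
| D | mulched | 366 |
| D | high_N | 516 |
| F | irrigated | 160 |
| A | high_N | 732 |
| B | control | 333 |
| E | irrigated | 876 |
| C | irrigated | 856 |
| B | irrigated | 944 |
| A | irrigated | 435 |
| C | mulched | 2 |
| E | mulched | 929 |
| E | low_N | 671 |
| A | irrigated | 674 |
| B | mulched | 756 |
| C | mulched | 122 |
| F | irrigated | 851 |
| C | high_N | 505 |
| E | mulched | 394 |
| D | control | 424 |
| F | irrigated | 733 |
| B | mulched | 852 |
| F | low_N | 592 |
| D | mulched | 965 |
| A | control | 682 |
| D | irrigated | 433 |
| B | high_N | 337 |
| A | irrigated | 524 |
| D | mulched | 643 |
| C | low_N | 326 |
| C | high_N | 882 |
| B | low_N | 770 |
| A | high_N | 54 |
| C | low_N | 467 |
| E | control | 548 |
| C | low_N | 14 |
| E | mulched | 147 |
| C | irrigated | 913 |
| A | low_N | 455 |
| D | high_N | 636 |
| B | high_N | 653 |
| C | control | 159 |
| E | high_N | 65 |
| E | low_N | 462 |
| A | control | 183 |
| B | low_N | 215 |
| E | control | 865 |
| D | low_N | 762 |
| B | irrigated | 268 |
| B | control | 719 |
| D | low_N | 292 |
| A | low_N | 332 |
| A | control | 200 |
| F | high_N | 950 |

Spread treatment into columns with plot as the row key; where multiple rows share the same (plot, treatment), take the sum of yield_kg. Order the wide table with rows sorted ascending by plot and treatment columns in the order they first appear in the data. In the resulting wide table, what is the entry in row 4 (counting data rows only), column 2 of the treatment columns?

With rows sorted ascending by plot, row 4 is plot=D. treatment columns in first-appearance order: low_N, high_N, control, mulched, irrigated; column 2 is high_N.
Long rows with plot=D, treatment=high_N: 983 + 516 + 636 = 2135.

2135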